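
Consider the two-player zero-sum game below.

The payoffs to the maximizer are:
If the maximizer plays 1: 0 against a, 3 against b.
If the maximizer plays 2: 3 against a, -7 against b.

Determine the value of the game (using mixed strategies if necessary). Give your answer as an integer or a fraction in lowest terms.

Row minima are 0 and -7, so the maximizer's maximin is 0; column maxima are 3 and 3, so the minimizer's minimax is 3. These differ, so the equilibrium is in mixed strategies.
Let the maximizer play 1 with probability p. The minimizer is indifferent when 3(1−p) = 3p − 7(1−p), giving p = 10/13.
Let the minimizer play a with probability q. The maximizer is indifferent when 3(1−q) = 3q − 7(1−q), giving q = 10/13.
The value is 0·(10/13) + (3)·(3/13) = 9/13.

9/13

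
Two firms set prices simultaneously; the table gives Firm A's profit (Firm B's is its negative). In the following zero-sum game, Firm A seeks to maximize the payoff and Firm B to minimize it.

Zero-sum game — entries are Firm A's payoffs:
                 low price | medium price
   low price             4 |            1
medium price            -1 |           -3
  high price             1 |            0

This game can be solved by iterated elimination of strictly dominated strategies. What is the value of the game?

Column low price is strictly dominated by medium price for Firm B (1<4, -3<-1, 0<1); eliminate low price.
Row medium price is strictly dominated by row low price (1>-3); eliminate medium price.
Row high price is strictly dominated by row low price (1>0); eliminate high price.
Only (low price, medium price) remains, with payoff 1.

1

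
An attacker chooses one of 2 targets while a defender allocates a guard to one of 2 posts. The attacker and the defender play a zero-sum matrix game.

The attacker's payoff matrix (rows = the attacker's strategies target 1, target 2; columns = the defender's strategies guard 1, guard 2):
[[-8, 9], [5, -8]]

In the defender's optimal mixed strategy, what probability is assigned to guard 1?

Row minima are -8 and -8, so the attacker's maximin is -8; column maxima are 5 and 9, so the defender's minimax is 5. These differ, so the equilibrium is in mixed strategies.
Let the defender play guard 1 with probability q. The attacker is indifferent when −8q + 9(1−q) = 5q − 8(1−q), giving q = 17/30.

17/30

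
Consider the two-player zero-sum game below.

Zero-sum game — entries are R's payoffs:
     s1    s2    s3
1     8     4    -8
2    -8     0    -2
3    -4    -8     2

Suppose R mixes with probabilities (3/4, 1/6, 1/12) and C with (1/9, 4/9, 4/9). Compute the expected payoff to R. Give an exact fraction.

-11/9

Against (1/9, 4/9, 4/9), each row's expected payoff is 1: -8/9; 2: -16/9; 3: -28/9.
Taking the (3/4, 1/6, 1/12)-weighted average: (3/4)·(-8/9) + (1/6)·(-16/9) + (1/12)·(-28/9) = -11/9.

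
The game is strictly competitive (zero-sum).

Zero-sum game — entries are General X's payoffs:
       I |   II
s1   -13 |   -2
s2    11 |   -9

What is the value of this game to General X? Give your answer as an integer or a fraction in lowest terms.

Row minima are -13 and -9, so General X's maximin is -9; column maxima are 11 and -2, so General Y's minimax is -2. These differ, so the equilibrium is in mixed strategies.
Let General X play s1 with probability p. General Y is indifferent when −13p + 11(1−p) = −2p − 9(1−p), giving p = 20/31.
Let General Y play I with probability q. General X is indifferent when −13q − 2(1−q) = 11q − 9(1−q), giving q = 7/31.
The value is -13·(7/31) + (-2)·(24/31) = -139/31.

-139/31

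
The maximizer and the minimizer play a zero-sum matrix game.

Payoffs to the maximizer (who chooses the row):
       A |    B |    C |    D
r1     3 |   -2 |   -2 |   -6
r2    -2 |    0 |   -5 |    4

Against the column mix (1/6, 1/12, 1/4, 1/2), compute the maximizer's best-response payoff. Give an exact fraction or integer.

5/12

r1: (3)·(1/6) + (-2)·(1/12) + (-2)·(1/4) + (-6)·(1/2) = -19/6.
r2: (-2)·(1/6) + (0)·(1/12) + (-5)·(1/4) + (4)·(1/2) = 5/12.
The best pure response is r2 with expected payoff 5/12.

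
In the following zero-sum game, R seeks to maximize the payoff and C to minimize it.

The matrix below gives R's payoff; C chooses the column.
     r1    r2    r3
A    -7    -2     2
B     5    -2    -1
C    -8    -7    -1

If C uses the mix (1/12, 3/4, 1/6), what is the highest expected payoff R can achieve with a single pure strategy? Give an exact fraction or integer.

A: (-7)·(1/12) + (-2)·(3/4) + (2)·(1/6) = -7/4.
B: (5)·(1/12) + (-2)·(3/4) + (-1)·(1/6) = -5/4.
C: (-8)·(1/12) + (-7)·(3/4) + (-1)·(1/6) = -73/12.
The best pure response is B with expected payoff -5/4.

-5/4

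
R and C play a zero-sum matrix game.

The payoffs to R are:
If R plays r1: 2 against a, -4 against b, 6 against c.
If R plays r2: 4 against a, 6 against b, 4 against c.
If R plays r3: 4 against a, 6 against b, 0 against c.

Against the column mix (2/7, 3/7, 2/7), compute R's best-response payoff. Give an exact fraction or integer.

r1: (2)·(2/7) + (-4)·(3/7) + (6)·(2/7) = 4/7.
r2: (4)·(2/7) + (6)·(3/7) + (4)·(2/7) = 34/7.
r3: (4)·(2/7) + (6)·(3/7) + (0)·(2/7) = 26/7.
The best pure response is r2 with expected payoff 34/7.

34/7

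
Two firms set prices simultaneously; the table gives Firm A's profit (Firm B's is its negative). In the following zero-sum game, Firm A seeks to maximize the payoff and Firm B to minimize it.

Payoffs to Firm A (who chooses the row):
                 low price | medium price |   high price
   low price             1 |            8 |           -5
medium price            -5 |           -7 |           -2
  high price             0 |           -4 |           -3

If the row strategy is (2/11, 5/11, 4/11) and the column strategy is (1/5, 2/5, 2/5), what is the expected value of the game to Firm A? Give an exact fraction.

Against (1/5, 2/5, 2/5), each row's expected payoff is low price: 7/5; medium price: -23/5; high price: -14/5.
Taking the (2/11, 5/11, 4/11)-weighted average: (2/11)·(7/5) + (5/11)·(-23/5) + (4/11)·(-14/5) = -157/55.

-157/55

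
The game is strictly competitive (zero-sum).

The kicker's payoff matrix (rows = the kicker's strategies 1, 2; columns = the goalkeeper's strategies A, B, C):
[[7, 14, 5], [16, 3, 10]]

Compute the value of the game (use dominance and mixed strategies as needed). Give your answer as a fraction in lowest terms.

Column A is strictly dominated by C for the goalkeeper (it gives the kicker more in every row).
The remaining 2×2 game on (1, 2) × (B, C) has no saddle point. Let the kicker play 1 with probability p; indifference gives 14p + 3(1−p) = 5p + 10(1−p), so p = 7/16.
Similarly the goalkeeper's optimal q on B is 5/16, and the value is 14·(5/16) + (5)·(11/16) = 125/16.

125/16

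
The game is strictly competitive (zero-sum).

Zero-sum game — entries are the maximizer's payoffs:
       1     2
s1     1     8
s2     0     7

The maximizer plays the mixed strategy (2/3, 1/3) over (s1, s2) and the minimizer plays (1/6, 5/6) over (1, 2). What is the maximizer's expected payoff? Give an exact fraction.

Against (1/6, 5/6), each row's expected payoff is s1: 41/6; s2: 35/6.
Taking the (2/3, 1/3)-weighted average: (2/3)·(41/6) + (1/3)·(35/6) = 13/2.

13/2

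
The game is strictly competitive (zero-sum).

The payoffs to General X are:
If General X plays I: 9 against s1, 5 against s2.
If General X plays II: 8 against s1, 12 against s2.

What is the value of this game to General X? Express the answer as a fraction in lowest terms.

Row minima are 5 and 8, so General X's maximin is 8; column maxima are 9 and 12, so General Y's minimax is 9. These differ, so the equilibrium is in mixed strategies.
Let General X play I with probability p. General Y is indifferent when 9p + 8(1−p) = 5p + 12(1−p), giving p = 1/2.
Let General Y play s1 with probability q. General X is indifferent when 9q + 5(1−q) = 8q + 12(1−q), giving q = 7/8.
The value is 9·(7/8) + (5)·(1/8) = 17/2.

17/2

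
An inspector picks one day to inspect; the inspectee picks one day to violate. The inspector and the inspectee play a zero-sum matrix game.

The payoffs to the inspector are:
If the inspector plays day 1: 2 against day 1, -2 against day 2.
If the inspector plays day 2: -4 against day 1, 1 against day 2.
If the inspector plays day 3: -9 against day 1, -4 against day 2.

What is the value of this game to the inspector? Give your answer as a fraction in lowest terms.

-2/3

Row day 3 is strictly dominated by row day 2, so the inspector never plays it.
The remaining 2×2 game on (day 1, day 2) × (day 1, day 2) has no saddle point. Let the inspector play day 1 with probability p; indifference gives 2p − 4(1−p) = −2p + (1−p), so p = 5/9.
Similarly the inspectee's optimal q on day 1 is 1/3, and the value is 2·(1/3) + (-2)·(2/3) = -2/3.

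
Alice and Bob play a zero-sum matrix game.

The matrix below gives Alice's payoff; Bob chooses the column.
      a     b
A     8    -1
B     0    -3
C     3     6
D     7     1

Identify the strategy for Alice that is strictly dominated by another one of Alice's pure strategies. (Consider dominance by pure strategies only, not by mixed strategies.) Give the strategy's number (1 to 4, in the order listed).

2

Compare B with A: 8 > 0, -1 > -3.
So A strictly dominates B for Alice; B is strictly dominated.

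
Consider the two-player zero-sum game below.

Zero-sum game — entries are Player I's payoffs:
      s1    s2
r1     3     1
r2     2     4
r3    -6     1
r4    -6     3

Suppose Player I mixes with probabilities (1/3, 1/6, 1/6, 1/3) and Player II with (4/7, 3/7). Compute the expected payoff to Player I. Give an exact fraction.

-1/42

Against (4/7, 3/7), each row's expected payoff is r1: 15/7; r2: 20/7; r3: -3; r4: -15/7.
Taking the (1/3, 1/6, 1/6, 1/3)-weighted average: (1/3)·(15/7) + (1/6)·(20/7) + (1/6)·(-3) + (1/3)·(-15/7) = -1/42.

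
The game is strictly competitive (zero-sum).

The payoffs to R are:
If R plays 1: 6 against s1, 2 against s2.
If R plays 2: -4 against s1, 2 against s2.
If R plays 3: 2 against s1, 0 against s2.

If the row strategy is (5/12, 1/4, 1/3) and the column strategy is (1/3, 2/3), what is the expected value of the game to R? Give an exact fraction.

29/18

Against (1/3, 2/3), each row's expected payoff is 1: 10/3; 2: 0; 3: 2/3.
Taking the (5/12, 1/4, 1/3)-weighted average: (5/12)·(10/3) + (1/4)·(0) + (1/3)·(2/3) = 29/18.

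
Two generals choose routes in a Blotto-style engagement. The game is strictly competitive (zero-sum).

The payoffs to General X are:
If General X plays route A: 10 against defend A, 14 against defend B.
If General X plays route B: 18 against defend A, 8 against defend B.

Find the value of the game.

86/7

Row minima are 10 and 8, so General X's maximin is 10; column maxima are 18 and 14, so General Y's minimax is 14. These differ, so the equilibrium is in mixed strategies.
Let General X play route A with probability p. General Y is indifferent when 10p + 18(1−p) = 14p + 8(1−p), giving p = 5/7.
Let General Y play defend A with probability q. General X is indifferent when 10q + 14(1−q) = 18q + 8(1−q), giving q = 3/7.
The value is 10·(3/7) + (14)·(4/7) = 86/7.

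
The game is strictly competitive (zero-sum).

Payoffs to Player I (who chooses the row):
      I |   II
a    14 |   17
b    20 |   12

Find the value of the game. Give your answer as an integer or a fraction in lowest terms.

172/11

Row minima are 14 and 12, so Player I's maximin is 14; column maxima are 20 and 17, so Player II's minimax is 17. These differ, so the equilibrium is in mixed strategies.
Let Player I play a with probability p. Player II is indifferent when 14p + 20(1−p) = 17p + 12(1−p), giving p = 8/11.
Let Player II play I with probability q. Player I is indifferent when 14q + 17(1−q) = 20q + 12(1−q), giving q = 5/11.
The value is 14·(5/11) + (17)·(6/11) = 172/11.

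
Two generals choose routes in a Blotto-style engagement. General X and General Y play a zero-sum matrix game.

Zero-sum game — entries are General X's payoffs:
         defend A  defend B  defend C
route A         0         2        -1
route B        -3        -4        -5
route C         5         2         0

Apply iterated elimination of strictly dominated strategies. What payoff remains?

Row route B is strictly dominated by row route A (0>-3, 2>-4, -1>-5); eliminate route B.
Column defend A is strictly dominated by defend C for General Y (-1<0, 0<5); eliminate defend A.
Column defend B is strictly dominated by defend C for General Y (-1<2, 0<2); eliminate defend B.
Row route A is strictly dominated by row route C (0>-1); eliminate route A.
Only (route C, defend C) remains, with payoff 0.

0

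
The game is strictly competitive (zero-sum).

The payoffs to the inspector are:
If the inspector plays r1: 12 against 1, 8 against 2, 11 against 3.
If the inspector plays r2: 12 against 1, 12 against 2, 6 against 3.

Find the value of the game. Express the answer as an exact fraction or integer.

Column 1 is strictly dominated by 3 for the inspectee (it gives the inspector more in every row).
The remaining 2×2 game on (r1, r2) × (2, 3) has no saddle point. Let the inspector play r1 with probability p; indifference gives 8p + 12(1−p) = 11p + 6(1−p), so p = 2/3.
Similarly the inspectee's optimal q on 2 is 5/9, and the value is 8·(5/9) + (11)·(4/9) = 28/3.

28/3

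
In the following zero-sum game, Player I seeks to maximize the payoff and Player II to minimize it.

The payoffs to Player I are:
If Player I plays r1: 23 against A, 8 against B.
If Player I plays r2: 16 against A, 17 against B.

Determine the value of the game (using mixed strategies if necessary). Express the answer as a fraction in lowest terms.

Row minima are 8 and 16, so Player I's maximin is 16; column maxima are 23 and 17, so Player II's minimax is 17. These differ, so the equilibrium is in mixed strategies.
Let Player I play r1 with probability p. Player II is indifferent when 23p + 16(1−p) = 8p + 17(1−p), giving p = 1/16.
Let Player II play A with probability q. Player I is indifferent when 23q + 8(1−q) = 16q + 17(1−q), giving q = 9/16.
The value is 23·(9/16) + (8)·(7/16) = 263/16.

263/16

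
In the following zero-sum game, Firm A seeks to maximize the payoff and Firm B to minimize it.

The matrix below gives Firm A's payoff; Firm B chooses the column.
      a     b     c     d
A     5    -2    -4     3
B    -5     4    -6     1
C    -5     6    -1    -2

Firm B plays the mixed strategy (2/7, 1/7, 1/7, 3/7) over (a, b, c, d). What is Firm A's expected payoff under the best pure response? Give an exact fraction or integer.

13/7

A: (5)·(2/7) + (-2)·(1/7) + (-4)·(1/7) + (3)·(3/7) = 13/7.
B: (-5)·(2/7) + (4)·(1/7) + (-6)·(1/7) + (1)·(3/7) = -9/7.
C: (-5)·(2/7) + (6)·(1/7) + (-1)·(1/7) + (-2)·(3/7) = -11/7.
The best pure response is A with expected payoff 13/7.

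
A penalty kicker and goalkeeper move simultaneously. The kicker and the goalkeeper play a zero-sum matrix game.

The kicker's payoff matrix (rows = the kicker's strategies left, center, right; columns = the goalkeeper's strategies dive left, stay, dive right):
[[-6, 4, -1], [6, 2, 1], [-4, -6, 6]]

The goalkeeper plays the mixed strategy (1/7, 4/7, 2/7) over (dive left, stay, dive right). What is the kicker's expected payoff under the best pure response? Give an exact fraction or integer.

16/7

left: (-6)·(1/7) + (4)·(4/7) + (-1)·(2/7) = 8/7.
center: (6)·(1/7) + (2)·(4/7) + (1)·(2/7) = 16/7.
right: (-4)·(1/7) + (-6)·(4/7) + (6)·(2/7) = -16/7.
The best pure response is center with expected payoff 16/7.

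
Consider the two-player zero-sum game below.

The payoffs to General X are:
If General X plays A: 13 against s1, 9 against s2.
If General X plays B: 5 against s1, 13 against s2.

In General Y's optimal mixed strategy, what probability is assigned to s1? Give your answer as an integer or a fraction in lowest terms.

Row minima are 9 and 5, so General X's maximin is 9; column maxima are 13 and 13, so General Y's minimax is 13. These differ, so the equilibrium is in mixed strategies.
Let General Y play s1 with probability q. General X is indifferent when 13q + 9(1−q) = 5q + 13(1−q), giving q = 1/3.

1/3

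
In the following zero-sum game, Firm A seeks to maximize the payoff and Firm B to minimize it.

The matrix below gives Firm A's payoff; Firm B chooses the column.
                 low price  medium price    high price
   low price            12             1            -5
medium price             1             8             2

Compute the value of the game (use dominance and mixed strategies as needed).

Column medium price is strictly dominated by high price for Firm B (it gives Firm A more in every row).
The remaining 2×2 game on (low price, medium price) × (low price, high price) has no saddle point. Let Firm A play low price with probability p; indifference gives 12p + (1−p) = −5p + 2(1−p), so p = 1/18.
Similarly Firm B's optimal q on low price is 7/18, and the value is 12·(7/18) + (-5)·(11/18) = 29/18.

29/18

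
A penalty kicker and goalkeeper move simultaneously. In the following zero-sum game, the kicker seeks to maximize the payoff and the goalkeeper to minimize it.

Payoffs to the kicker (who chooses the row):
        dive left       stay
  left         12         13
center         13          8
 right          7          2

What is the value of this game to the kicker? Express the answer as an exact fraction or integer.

73/6

Row right is strictly dominated by row center, so the kicker never plays it.
The remaining 2×2 game on (left, center) × (dive left, stay) has no saddle point. Let the kicker play left with probability p; indifference gives 12p + 13(1−p) = 13p + 8(1−p), so p = 5/6.
Similarly the goalkeeper's optimal q on dive left is 5/6, and the value is 12·(5/6) + (13)·(1/6) = 73/6.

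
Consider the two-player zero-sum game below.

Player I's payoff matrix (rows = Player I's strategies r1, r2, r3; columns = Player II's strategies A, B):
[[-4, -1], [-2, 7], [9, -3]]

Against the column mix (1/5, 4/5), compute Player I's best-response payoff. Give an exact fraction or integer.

26/5

r1: (-4)·(1/5) + (-1)·(4/5) = -8/5.
r2: (-2)·(1/5) + (7)·(4/5) = 26/5.
r3: (9)·(1/5) + (-3)·(4/5) = -3/5.
The best pure response is r2 with expected payoff 26/5.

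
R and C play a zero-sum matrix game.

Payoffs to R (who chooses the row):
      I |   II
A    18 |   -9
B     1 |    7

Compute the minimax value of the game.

Row minima are -9 and 1, so R's maximin is 1; column maxima are 18 and 7, so C's minimax is 7. These differ, so the equilibrium is in mixed strategies.
Let R play A with probability p. C is indifferent when 18p + (1−p) = −9p + 7(1−p), giving p = 2/11.
Let C play I with probability q. R is indifferent when 18q − 9(1−q) = q + 7(1−q), giving q = 16/33.
The value is 18·(16/33) + (-9)·(17/33) = 45/11.

45/11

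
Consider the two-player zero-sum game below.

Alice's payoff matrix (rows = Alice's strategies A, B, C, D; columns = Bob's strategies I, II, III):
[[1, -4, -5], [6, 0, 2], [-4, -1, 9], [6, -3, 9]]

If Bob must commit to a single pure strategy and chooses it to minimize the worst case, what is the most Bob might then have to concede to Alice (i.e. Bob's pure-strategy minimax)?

0

The worst case (largest entry) in each column is I: 6, II: 0, III: 9.
The best (smallest) of these is 0.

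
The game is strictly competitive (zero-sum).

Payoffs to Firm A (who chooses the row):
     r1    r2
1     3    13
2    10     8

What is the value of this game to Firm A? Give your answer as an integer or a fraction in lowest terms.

Row minima are 3 and 8, so Firm A's maximin is 8; column maxima are 10 and 13, so Firm B's minimax is 10. These differ, so the equilibrium is in mixed strategies.
Let Firm A play 1 with probability p. Firm B is indifferent when 3p + 10(1−p) = 13p + 8(1−p), giving p = 1/6.
Let Firm B play r1 with probability q. Firm A is indifferent when 3q + 13(1−q) = 10q + 8(1−q), giving q = 5/12.
The value is 3·(5/12) + (13)·(7/12) = 53/6.

53/6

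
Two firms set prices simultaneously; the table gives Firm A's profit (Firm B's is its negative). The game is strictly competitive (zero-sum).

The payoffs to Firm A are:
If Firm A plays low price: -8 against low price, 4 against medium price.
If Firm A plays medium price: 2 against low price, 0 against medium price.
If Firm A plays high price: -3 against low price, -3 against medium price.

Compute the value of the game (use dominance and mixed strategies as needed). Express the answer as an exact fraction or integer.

4/7

Row high price is strictly dominated by row medium price, so Firm A never plays it.
The remaining 2×2 game on (low price, medium price) × (low price, medium price) has no saddle point. Let Firm A play low price with probability p; indifference gives −8p + 2(1−p) = 4p, so p = 1/7.
Similarly Firm B's optimal q on low price is 2/7, and the value is -8·(2/7) + (4)·(5/7) = 4/7.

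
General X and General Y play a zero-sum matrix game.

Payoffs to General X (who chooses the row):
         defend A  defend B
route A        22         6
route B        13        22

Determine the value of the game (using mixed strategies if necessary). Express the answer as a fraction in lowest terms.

406/25

Row minima are 6 and 13, so General X's maximin is 13; column maxima are 22 and 22, so General Y's minimax is 22. These differ, so the equilibrium is in mixed strategies.
Let General X play route A with probability p. General Y is indifferent when 22p + 13(1−p) = 6p + 22(1−p), giving p = 9/25.
Let General Y play defend A with probability q. General X is indifferent when 22q + 6(1−q) = 13q + 22(1−q), giving q = 16/25.
The value is 22·(16/25) + (6)·(9/25) = 406/25.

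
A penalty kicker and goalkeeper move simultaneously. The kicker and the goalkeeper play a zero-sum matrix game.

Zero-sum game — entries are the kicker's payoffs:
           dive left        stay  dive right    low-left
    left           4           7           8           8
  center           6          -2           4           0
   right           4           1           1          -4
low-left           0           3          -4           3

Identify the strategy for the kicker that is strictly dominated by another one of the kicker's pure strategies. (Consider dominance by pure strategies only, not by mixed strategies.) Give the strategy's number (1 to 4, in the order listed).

4

Compare low-left with left: 4 > 0, 7 > 3, 8 > -4, 8 > 3.
So left strictly dominates low-left for the kicker; low-left is strictly dominated.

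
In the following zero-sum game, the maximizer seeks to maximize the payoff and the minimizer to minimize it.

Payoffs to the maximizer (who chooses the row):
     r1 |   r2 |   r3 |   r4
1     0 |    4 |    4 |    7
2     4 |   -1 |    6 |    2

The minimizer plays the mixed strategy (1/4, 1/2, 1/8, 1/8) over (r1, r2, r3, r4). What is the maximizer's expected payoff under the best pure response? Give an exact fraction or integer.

1: (0)·(1/4) + (4)·(1/2) + (4)·(1/8) + (7)·(1/8) = 27/8.
2: (4)·(1/4) + (-1)·(1/2) + (6)·(1/8) + (2)·(1/8) = 3/2.
The best pure response is 1 with expected payoff 27/8.

27/8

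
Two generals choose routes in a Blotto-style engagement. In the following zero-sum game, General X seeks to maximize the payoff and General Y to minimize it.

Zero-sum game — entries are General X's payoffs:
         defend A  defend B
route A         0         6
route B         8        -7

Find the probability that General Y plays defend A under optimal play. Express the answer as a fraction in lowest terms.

13/21

Row minima are 0 and -7, so General X's maximin is 0; column maxima are 8 and 6, so General Y's minimax is 6. These differ, so the equilibrium is in mixed strategies.
Let General Y play defend A with probability q. General X is indifferent when 6(1−q) = 8q − 7(1−q), giving q = 13/21.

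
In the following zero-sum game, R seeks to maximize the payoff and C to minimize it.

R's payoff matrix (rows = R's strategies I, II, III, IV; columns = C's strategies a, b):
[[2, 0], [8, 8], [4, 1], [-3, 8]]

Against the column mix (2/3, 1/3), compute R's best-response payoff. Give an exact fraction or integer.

I: (2)·(2/3) + (0)·(1/3) = 4/3.
II: (8)·(2/3) + (8)·(1/3) = 8.
III: (4)·(2/3) + (1)·(1/3) = 3.
IV: (-3)·(2/3) + (8)·(1/3) = 2/3.
The best pure response is II with expected payoff 8.

8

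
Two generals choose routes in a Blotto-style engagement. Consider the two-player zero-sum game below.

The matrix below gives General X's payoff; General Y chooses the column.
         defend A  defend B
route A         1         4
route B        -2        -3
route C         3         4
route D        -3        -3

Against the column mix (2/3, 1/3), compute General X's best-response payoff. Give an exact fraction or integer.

route A: (1)·(2/3) + (4)·(1/3) = 2.
route B: (-2)·(2/3) + (-3)·(1/3) = -7/3.
route C: (3)·(2/3) + (4)·(1/3) = 10/3.
route D: (-3)·(2/3) + (-3)·(1/3) = -3.
The best pure response is route C with expected payoff 10/3.

10/3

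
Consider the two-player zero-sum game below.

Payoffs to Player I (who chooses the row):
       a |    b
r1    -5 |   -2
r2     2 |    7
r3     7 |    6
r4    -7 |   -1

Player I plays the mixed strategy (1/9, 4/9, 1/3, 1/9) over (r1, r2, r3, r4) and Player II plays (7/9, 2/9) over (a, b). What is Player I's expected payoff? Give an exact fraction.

205/81

Against (7/9, 2/9), each row's expected payoff is r1: -13/3; r2: 28/9; r3: 61/9; r4: -17/3.
Taking the (1/9, 4/9, 1/3, 1/9)-weighted average: (1/9)·(-13/3) + (4/9)·(28/9) + (1/3)·(61/9) + (1/9)·(-17/3) = 205/81.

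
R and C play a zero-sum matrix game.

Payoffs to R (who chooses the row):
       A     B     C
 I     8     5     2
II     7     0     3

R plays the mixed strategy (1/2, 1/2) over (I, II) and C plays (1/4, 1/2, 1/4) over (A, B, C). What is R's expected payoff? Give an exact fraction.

15/4

Against (1/4, 1/2, 1/4), each row's expected payoff is I: 5; II: 5/2.
Taking the (1/2, 1/2)-weighted average: (1/2)·(5) + (1/2)·(5/2) = 15/4.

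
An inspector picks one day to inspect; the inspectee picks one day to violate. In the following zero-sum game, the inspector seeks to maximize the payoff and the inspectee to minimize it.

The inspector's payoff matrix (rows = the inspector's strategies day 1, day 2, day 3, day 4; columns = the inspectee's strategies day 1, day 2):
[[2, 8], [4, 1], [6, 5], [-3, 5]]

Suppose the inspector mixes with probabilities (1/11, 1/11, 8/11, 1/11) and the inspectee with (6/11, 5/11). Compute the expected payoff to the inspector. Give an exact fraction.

576/121

Against (6/11, 5/11), each row's expected payoff is day 1: 52/11; day 2: 29/11; day 3: 61/11; day 4: 7/11.
Taking the (1/11, 1/11, 8/11, 1/11)-weighted average: (1/11)·(52/11) + (1/11)·(29/11) + (8/11)·(61/11) + (1/11)·(7/11) = 576/121.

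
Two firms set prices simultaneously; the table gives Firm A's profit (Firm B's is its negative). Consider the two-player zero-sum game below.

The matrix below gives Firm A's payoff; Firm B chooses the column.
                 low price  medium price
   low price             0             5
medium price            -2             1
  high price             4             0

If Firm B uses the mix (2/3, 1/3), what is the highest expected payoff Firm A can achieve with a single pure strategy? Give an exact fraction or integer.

8/3

low price: (0)·(2/3) + (5)·(1/3) = 5/3.
medium price: (-2)·(2/3) + (1)·(1/3) = -1.
high price: (4)·(2/3) + (0)·(1/3) = 8/3.
The best pure response is high price with expected payoff 8/3.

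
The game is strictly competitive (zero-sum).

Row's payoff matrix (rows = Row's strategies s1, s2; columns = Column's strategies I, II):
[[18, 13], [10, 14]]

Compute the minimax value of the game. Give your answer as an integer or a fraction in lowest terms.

122/9

Row minima are 13 and 10, so Row's maximin is 13; column maxima are 18 and 14, so Column's minimax is 14. These differ, so the equilibrium is in mixed strategies.
Let Row play s1 with probability p. Column is indifferent when 18p + 10(1−p) = 13p + 14(1−p), giving p = 4/9.
Let Column play I with probability q. Row is indifferent when 18q + 13(1−q) = 10q + 14(1−q), giving q = 1/9.
The value is 18·(1/9) + (13)·(8/9) = 122/9.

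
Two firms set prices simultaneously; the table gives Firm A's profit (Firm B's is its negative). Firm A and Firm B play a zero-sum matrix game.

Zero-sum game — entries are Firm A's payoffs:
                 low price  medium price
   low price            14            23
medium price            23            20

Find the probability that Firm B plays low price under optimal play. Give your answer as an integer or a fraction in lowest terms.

Row minima are 14 and 20, so Firm A's maximin is 20; column maxima are 23 and 23, so Firm B's minimax is 23. These differ, so the equilibrium is in mixed strategies.
Let Firm B play low price with probability q. Firm A is indifferent when 14q + 23(1−q) = 23q + 20(1−q), giving q = 1/4.

1/4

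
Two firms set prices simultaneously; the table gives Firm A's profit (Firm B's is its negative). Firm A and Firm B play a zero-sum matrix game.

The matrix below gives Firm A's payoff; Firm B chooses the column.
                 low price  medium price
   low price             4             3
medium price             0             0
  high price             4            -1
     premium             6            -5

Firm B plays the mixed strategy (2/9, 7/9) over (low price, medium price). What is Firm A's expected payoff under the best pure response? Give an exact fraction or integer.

low price: (4)·(2/9) + (3)·(7/9) = 29/9.
medium price: (0)·(2/9) + (0)·(7/9) = 0.
high price: (4)·(2/9) + (-1)·(7/9) = 1/9.
premium: (6)·(2/9) + (-5)·(7/9) = -23/9.
The best pure response is low price with expected payoff 29/9.

29/9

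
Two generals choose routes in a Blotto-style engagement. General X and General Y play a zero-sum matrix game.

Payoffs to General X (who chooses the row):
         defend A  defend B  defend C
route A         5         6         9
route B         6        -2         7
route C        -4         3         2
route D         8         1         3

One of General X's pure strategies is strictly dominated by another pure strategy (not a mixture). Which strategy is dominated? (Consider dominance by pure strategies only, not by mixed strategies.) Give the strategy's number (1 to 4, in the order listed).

Compare route C with route A: 5 > -4, 6 > 3, 9 > 2.
So route A strictly dominates route C for General X; route C is strictly dominated.

3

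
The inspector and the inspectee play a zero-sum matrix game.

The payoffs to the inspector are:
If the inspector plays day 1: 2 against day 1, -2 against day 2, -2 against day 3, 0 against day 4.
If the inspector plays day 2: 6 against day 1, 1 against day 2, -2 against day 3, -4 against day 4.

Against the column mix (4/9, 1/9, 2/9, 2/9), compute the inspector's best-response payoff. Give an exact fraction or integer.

13/9

day 1: (2)·(4/9) + (-2)·(1/9) + (-2)·(2/9) + (0)·(2/9) = 2/9.
day 2: (6)·(4/9) + (1)·(1/9) + (-2)·(2/9) + (-4)·(2/9) = 13/9.
The best pure response is day 2 with expected payoff 13/9.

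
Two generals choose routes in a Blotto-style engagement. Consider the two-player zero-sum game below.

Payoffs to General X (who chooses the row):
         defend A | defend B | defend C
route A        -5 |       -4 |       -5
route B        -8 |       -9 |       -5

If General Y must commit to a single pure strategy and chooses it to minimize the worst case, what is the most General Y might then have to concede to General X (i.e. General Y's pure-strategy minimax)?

The worst case (largest entry) in each column is defend A: -5, defend B: -4, defend C: -5.
The best (smallest) of these is -5.

-5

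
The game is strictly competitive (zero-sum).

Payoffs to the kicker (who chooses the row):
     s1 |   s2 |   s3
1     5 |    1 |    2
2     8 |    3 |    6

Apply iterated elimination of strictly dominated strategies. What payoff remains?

3

Column s1 is strictly dominated by s2 for the goalkeeper (1<5, 3<8); eliminate s1.
Column s3 is strictly dominated by s2 for the goalkeeper (1<2, 3<6); eliminate s3.
Row 1 is strictly dominated by row 2 (3>1); eliminate 1.
Only (2, s2) remains, with payoff 3.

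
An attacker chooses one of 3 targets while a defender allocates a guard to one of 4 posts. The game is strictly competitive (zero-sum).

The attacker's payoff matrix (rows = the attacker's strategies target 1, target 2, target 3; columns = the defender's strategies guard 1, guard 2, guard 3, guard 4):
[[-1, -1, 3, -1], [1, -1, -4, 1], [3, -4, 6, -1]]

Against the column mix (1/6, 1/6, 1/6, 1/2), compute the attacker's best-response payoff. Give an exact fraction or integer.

1/3

target 1: (-1)·(1/6) + (-1)·(1/6) + (3)·(1/6) + (-1)·(1/2) = -1/3.
target 2: (1)·(1/6) + (-1)·(1/6) + (-4)·(1/6) + (1)·(1/2) = -1/6.
target 3: (3)·(1/6) + (-4)·(1/6) + (6)·(1/6) + (-1)·(1/2) = 1/3.
The best pure response is target 3 with expected payoff 1/3.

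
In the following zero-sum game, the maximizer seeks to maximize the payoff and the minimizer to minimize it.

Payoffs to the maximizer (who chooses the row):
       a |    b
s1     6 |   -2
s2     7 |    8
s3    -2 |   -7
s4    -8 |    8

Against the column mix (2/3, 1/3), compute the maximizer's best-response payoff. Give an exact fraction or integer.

s1: (6)·(2/3) + (-2)·(1/3) = 10/3.
s2: (7)·(2/3) + (8)·(1/3) = 22/3.
s3: (-2)·(2/3) + (-7)·(1/3) = -11/3.
s4: (-8)·(2/3) + (8)·(1/3) = -8/3.
The best pure response is s2 with expected payoff 22/3.

22/3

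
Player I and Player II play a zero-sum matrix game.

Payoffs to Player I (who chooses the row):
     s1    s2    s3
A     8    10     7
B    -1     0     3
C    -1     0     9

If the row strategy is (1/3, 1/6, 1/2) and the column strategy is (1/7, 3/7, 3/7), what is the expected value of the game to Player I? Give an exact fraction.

34/7

Against (1/7, 3/7, 3/7), each row's expected payoff is A: 59/7; B: 8/7; C: 26/7.
Taking the (1/3, 1/6, 1/2)-weighted average: (1/3)·(59/7) + (1/6)·(8/7) + (1/2)·(26/7) = 34/7.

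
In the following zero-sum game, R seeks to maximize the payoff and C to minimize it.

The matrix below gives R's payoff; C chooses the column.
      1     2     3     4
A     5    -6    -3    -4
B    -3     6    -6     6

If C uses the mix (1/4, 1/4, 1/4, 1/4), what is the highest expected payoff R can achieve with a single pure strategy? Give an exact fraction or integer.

3/4

A: (5)·(1/4) + (-6)·(1/4) + (-3)·(1/4) + (-4)·(1/4) = -2.
B: (-3)·(1/4) + (6)·(1/4) + (-6)·(1/4) + (6)·(1/4) = 3/4.
The best pure response is B with expected payoff 3/4.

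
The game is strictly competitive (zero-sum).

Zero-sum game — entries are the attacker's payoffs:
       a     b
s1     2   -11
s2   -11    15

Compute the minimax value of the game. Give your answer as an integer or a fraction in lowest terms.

Row minima are -11 and -11, so the attacker's maximin is -11; column maxima are 2 and 15, so the defender's minimax is 2. These differ, so the equilibrium is in mixed strategies.
Let the attacker play s1 with probability p. The defender is indifferent when 2p − 11(1−p) = −11p + 15(1−p), giving p = 2/3.
Let the defender play a with probability q. The attacker is indifferent when 2q − 11(1−q) = −11q + 15(1−q), giving q = 2/3.
The value is 2·(2/3) + (-11)·(1/3) = -7/3.

-7/3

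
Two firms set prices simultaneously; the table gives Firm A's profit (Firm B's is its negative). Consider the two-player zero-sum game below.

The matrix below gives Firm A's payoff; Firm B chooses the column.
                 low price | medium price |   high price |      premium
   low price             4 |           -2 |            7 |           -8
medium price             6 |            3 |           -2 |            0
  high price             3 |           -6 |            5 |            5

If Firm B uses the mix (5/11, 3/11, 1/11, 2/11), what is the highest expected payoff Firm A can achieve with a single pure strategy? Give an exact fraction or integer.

37/11

low price: (4)·(5/11) + (-2)·(3/11) + (7)·(1/11) + (-8)·(2/11) = 5/11.
medium price: (6)·(5/11) + (3)·(3/11) + (-2)·(1/11) + (0)·(2/11) = 37/11.
high price: (3)·(5/11) + (-6)·(3/11) + (5)·(1/11) + (5)·(2/11) = 12/11.
The best pure response is medium price with expected payoff 37/11.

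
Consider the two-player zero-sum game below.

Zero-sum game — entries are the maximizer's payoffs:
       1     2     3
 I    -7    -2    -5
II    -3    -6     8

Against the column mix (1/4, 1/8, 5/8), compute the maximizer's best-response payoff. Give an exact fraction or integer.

I: (-7)·(1/4) + (-2)·(1/8) + (-5)·(5/8) = -41/8.
II: (-3)·(1/4) + (-6)·(1/8) + (8)·(5/8) = 7/2.
The best pure response is II with expected payoff 7/2.

7/2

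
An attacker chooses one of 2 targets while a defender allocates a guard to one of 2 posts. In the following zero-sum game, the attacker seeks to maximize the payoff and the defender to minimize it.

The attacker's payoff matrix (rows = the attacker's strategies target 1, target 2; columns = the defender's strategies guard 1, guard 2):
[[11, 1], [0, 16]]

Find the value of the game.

88/13

Row minima are 1 and 0, so the attacker's maximin is 1; column maxima are 11 and 16, so the defender's minimax is 11. These differ, so the equilibrium is in mixed strategies.
Let the attacker play target 1 with probability p. The defender is indifferent when 11p = p + 16(1−p), giving p = 8/13.
Let the defender play guard 1 with probability q. The attacker is indifferent when 11q + (1−q) = 16(1−q), giving q = 15/26.
The value is 11·(15/26) + (1)·(11/26) = 88/13.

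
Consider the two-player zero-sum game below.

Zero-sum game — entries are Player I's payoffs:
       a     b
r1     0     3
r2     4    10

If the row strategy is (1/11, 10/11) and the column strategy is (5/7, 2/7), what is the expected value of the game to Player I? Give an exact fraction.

Against (5/7, 2/7), each row's expected payoff is r1: 6/7; r2: 40/7.
Taking the (1/11, 10/11)-weighted average: (1/11)·(6/7) + (10/11)·(40/7) = 58/11.

58/11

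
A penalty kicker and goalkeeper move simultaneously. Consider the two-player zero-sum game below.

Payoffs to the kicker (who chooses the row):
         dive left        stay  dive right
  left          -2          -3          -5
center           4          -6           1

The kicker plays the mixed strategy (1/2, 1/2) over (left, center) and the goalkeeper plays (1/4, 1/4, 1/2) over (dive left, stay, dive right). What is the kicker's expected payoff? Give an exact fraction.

Against (1/4, 1/4, 1/2), each row's expected payoff is left: -15/4; center: 0.
Taking the (1/2, 1/2)-weighted average: (1/2)·(-15/4) + (1/2)·(0) = -15/8.

-15/8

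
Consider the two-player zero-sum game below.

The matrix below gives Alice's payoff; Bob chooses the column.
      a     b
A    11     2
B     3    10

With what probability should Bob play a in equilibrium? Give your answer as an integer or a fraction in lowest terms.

1/2

Row minima are 2 and 3, so Alice's maximin is 3; column maxima are 11 and 10, so Bob's minimax is 10. These differ, so the equilibrium is in mixed strategies.
Let Bob play a with probability q. Alice is indifferent when 11q + 2(1−q) = 3q + 10(1−q), giving q = 1/2.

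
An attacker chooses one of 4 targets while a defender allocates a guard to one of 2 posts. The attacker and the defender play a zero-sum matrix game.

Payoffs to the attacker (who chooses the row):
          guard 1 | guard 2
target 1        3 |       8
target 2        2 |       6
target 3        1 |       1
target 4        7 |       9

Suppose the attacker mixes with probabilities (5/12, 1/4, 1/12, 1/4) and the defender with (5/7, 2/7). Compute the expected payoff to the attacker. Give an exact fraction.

129/28

Against (5/7, 2/7), each row's expected payoff is target 1: 31/7; target 2: 22/7; target 3: 1; target 4: 53/7.
Taking the (5/12, 1/4, 1/12, 1/4)-weighted average: (5/12)·(31/7) + (1/4)·(22/7) + (1/12)·(1) + (1/4)·(53/7) = 129/28.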